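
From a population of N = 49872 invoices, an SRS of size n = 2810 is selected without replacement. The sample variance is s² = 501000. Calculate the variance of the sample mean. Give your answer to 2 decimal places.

Under SRS without replacement, Var(ȳ) = (1 − f)·s²/n with f = n/N = 2810/49872 = 0.05634424.
Var(ȳ) = (1 − 0.05634424)·501000/2810 = 0.94365576·178.29181 = 168.2461.

168.25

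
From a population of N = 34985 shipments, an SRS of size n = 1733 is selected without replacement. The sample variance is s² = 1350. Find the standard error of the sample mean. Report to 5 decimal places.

0.86047

Under SRS without replacement, Var(ȳ) = (1 − f)·s²/n with f = n/N = 1733/34985 = 0.04953552.
Var(ȳ) = (1 − 0.04953552)·1350/1733 = 0.95046448·0.77899596 = 0.74040799.
SE(ȳ) = √(0.74040799) = 0.86047.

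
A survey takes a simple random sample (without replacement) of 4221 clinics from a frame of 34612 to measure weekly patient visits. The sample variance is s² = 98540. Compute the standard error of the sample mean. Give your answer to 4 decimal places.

4.5275

Under SRS without replacement, Var(ȳ) = (1 − f)·s²/n with f = n/N = 4221/34612 = 0.12195192.
Var(ȳ) = (1 − 0.12195192)·98540/4221 = 0.87804808·23.345179 = 20.498189.
SE(ȳ) = √(20.498189) = 4.5275.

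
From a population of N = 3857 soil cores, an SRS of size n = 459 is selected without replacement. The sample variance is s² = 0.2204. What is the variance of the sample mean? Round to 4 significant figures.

Under SRS without replacement, Var(ȳ) = (1 − f)·s²/n with f = n/N = 459/3857 = 0.11900441.
Var(ȳ) = (1 − 0.11900441)·0.2204/459 = 0.88099559·4.8017429 × 10^-4 = 4.2303143 × 10^-4.

4.230 × 10^-4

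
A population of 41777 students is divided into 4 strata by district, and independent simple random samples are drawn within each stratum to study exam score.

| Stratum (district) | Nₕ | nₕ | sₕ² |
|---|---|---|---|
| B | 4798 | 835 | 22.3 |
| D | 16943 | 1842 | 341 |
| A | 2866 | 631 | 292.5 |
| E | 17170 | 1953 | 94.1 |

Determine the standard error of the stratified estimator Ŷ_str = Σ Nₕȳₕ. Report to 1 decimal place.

7964.4

Var(Ŷ_str) = Σₕ Nₕ²(1 − fₕ)sₕ²/nₕ.
B: 4798²·(1 − 835/4798)·22.3/835 = 507811.7.
D: 16943²·(1 − 1842/16943)·341/1842 = 4.7365352 × 10^7.
A: 2866²·(1 − 631/2866)·292.5/631 = 2.9692737 × 10^6.
E: 17170²·(1 − 1953/17170)·94.1/1953 = 1.2588869 × 10^7.
Sum = 6.3431306 × 10^7.
SE = √(6.3431306 × 10^7) = 7964.4.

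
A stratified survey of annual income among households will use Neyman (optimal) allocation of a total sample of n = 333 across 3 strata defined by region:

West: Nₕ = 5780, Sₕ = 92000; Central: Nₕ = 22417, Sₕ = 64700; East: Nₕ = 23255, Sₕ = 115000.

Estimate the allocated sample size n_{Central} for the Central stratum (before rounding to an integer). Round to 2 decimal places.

Neyman allocation: nₕ = n·NₕSₕ / Σⱼ NⱼSⱼ.
Σ NⱼSⱼ = 5780·92000 + 22417·64700 + 23255·115000 = 4.6564649 × 10^9.
n_{Central} = 333·22417·64700 / (4.6564649 × 10^9) = 103.72.

103.72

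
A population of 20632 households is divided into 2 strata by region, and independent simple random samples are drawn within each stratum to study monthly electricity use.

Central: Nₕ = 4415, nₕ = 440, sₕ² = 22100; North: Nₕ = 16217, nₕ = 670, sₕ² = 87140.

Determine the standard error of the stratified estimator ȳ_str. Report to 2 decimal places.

8.89

Var(ȳ_str) = Σₕ Wₕ²(1 − fₕ)sₕ²/nₕ with Wₕ = Nₕ/N, N = 20632.
Central: Wₕ = 0.21398798; term = 0.21398798²·(1 − 0.09966025)·22100/440 = 2.0707362.
North: Wₕ = 0.78601202; term = 0.78601202²·(1 − 0.04131467)·87140/670 = 77.033071.
Sum = 79.103807.
SE = √(79.103807) = 8.89.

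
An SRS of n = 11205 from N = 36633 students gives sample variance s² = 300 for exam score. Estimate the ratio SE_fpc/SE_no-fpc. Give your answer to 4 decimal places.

0.8331

f = n/N = 11205/36633 = 0.30587175.
SE_no-fpc = √(s²/n) = 0.1636269; SE_fpc = √((1−f)s²/n) = 0.1363247.
Ratio = √(1−f) = 0.83314359.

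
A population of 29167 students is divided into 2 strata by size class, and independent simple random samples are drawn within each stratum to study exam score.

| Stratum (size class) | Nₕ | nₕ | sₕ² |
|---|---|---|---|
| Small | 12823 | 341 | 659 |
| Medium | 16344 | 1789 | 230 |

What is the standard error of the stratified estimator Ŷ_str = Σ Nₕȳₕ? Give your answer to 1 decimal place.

18436.4

Var(Ŷ_str) = Σₕ Nₕ²(1 − fₕ)sₕ²/nₕ.
Small: 12823²·(1 − 341/12823)·659/341 = 3.0931776 × 10^8.
Medium: 16344²·(1 − 1789/16344)·230/1789 = 3.0583562 × 10^7.
Sum = 3.3990132 × 10^8.
SE = √(3.3990132 × 10^8) = 18436.4.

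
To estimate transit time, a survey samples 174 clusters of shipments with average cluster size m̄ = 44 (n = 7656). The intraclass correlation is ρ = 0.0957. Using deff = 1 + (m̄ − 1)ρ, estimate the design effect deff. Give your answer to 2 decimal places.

5.12

deff = 1 + (44 − 1)·0.0957 = 1 + 4.1151 = 5.1151.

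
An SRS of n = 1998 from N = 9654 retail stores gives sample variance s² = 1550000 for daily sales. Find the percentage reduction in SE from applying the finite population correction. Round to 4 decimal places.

f = n/N = 1998/9654 = 0.20696085.
SE_no-fpc = √(s²/n) = 27.852752; SE_fpc = √((1−f)s²/n) = 24.80364.
Ratio = √(1−f) = 0.89052746. Reduction = 100·(1 − 0.89052746) = 10.9473%.

10.9473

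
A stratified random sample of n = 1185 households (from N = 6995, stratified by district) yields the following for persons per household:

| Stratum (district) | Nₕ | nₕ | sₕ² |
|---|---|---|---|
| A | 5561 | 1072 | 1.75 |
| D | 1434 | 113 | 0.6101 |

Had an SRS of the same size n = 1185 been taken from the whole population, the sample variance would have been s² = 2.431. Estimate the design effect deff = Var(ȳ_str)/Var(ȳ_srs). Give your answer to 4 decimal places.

0.6115

Var(ȳ_str) = Σ Wₕ²(1−fₕ)sₕ²/nₕ with Wₕ = Nₕ/6995:
  A: (5561/6995)²·(1−1072/5561)·1.75/1072 = 8.3285678 × 10^-4
  D: (1434/6995)²·(1−113/1434)·0.6101/113 = 2.0902542 × 10^-4
  → Var(ȳ_str) = 0.0010418822.
Var(ȳ_srs) = (1 − 1185/6995)·2.431/1185 = 0.0017039428.
deff = 0.0010418822 / 0.0017039428 = 0.6115.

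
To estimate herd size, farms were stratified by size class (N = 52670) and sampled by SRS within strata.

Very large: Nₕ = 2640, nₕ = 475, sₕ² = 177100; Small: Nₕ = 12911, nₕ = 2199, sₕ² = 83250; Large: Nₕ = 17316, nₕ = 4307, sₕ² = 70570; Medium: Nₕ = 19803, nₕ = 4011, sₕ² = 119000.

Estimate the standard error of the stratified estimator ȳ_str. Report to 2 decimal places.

Var(ȳ_str) = Σₕ Wₕ²(1 − fₕ)sₕ²/nₕ with Wₕ = Nₕ/N, N = 52670.
Very large: Wₕ = 0.05012341; term = 0.05012341²·(1 − 0.17992424)·177100/475 = 0.76817495.
Small: Wₕ = 0.24513006; term = 0.24513006²·(1 − 0.17031988)·83250/2199 = 1.8873951.
Large: Wₕ = 0.32876400; term = 0.32876400²·(1 − 0.24872950)·70570/4307 = 1.3304854.
Medium: Wₕ = 0.37598253; term = 0.37598253²·(1 − 0.20254507)·119000/4011 = 3.3445353.
Sum = 7.3305908.
SE = √(7.3305908) = 2.71.

2.71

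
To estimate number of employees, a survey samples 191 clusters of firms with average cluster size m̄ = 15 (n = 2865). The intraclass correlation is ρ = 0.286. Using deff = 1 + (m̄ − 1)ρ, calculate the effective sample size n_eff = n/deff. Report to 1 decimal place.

572.5

deff = 1 + (15 − 1)·0.286 = 1 + 4.004 = 5.004.
n_eff = 2865 / 5.004 = 572.5.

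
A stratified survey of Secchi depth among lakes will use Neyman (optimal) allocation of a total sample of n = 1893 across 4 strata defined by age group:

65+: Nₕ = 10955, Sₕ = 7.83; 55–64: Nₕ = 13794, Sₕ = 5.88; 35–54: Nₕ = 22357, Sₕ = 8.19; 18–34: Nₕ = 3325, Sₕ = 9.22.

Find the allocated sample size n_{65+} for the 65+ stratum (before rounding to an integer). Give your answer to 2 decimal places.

Neyman allocation: nₕ = n·NₕSₕ / Σⱼ NⱼSⱼ.
Σ NⱼSⱼ = 10955·7.83 + 13794·5.88 + 22357·8.19 + 3325·9.22 = 380646.7.
n_{65+} = 1893·10955·7.83 / 380646.7 = 426.58.

426.58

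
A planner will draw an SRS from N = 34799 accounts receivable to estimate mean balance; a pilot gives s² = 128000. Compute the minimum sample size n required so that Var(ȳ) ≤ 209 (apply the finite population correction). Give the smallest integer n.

Without fpc, n₀ = s²/D = 128000/209 = 612.4402.
With fpc, (1 − n/N)·s²/n ≤ D requires n ≥ n₀/(1 + n₀/N) = 612.4402/(1 + 612.4402/34799) = 601.8481.
Rounding up, n = 602.

602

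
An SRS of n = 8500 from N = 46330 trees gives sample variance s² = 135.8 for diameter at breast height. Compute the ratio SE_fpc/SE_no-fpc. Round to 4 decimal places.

f = n/N = 8500/46330 = 0.18346644.
SE_no-fpc = √(s²/n) = 0.12639806; SE_fpc = √((1−f)s²/n) = 0.11421613.
Ratio = √(1−f) = 0.90362247.

0.9036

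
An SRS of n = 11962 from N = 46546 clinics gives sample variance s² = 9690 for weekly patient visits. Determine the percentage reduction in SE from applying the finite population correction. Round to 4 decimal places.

13.8022

f = n/N = 11962/46546 = 0.25699308.
SE_no-fpc = √(s²/n) = 0.90003623; SE_fpc = √((1−f)s²/n) = 0.77581187.
Ratio = √(1−f) = 0.86197849. Reduction = 100·(1 − 0.86197849) = 13.8022%.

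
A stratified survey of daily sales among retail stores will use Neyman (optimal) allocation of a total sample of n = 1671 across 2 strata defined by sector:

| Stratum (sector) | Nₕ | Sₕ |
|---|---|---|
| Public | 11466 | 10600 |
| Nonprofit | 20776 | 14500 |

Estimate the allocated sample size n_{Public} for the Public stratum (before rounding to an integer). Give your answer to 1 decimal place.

Neyman allocation: nₕ = n·NₕSₕ / Σⱼ NⱼSⱼ.
Σ NⱼSⱼ = 11466·10600 + 20776·14500 = 4.227916 × 10^8.
n_{Public} = 1671·11466·10600 / (4.227916 × 10^8) = 480.4.

480.4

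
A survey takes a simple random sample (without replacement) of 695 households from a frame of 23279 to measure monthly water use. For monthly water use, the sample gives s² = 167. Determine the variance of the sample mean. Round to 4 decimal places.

Under SRS without replacement, Var(ȳ) = (1 − f)·s²/n with f = n/N = 695/23279 = 0.02985523.
Var(ȳ) = (1 − 0.02985523)·167/695 = 0.97014477·0.24028777 = 0.23311392.

0.2331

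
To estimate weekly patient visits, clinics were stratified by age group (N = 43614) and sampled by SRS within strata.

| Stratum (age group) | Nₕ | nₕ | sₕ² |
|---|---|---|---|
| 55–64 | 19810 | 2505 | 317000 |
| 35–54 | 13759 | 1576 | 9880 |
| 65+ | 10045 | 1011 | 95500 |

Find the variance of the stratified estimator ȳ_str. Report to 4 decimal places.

Var(ȳ_str) = Σₕ Wₕ²(1 − fₕ)sₕ²/nₕ with Wₕ = Nₕ/N, N = 43614.
55–64: Wₕ = 0.45421195; term = 0.45421195²·(1 − 0.12645129)·317000/2505 = 22.806349.
35–54: Wₕ = 0.31547210; term = 0.31547210²·(1 − 0.11454321)·9880/1576 = 0.55244622.
65+: Wₕ = 0.23031595; term = 0.23031595²·(1 − 0.10064709)·95500/1011 = 4.5064069.
Sum = 27.865202.

27.8652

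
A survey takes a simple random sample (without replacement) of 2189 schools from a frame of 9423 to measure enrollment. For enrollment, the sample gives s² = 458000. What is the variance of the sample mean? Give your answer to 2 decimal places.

Under SRS without replacement, Var(ȳ) = (1 − f)·s²/n with f = n/N = 2189/9423 = 0.23230394.
Var(ȳ) = (1 − 0.23230394)·458000/2189 = 0.76769606·209.22796 = 160.62348.

160.62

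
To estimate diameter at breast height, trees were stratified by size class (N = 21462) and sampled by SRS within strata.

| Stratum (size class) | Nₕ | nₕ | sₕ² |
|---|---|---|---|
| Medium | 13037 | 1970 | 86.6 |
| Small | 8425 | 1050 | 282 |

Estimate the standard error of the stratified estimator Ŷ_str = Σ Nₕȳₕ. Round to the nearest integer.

4799

Var(Ŷ_str) = Σₕ Nₕ²(1 − fₕ)sₕ²/nₕ.
Medium: 13037²·(1 − 1970/13037)·86.6/1970 = 6.342482 × 10^6.
Small: 8425²·(1 − 1050/8425)·282/1050 = 1.6687518 × 10^7.
Sum = 2.303 × 10^7.
SE = √(2.303 × 10^7) = 4799.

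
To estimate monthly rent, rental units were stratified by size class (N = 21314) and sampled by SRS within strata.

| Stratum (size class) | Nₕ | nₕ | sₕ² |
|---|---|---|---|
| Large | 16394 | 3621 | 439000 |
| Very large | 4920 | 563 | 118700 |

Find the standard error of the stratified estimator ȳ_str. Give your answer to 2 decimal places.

8.11

Var(ȳ_str) = Σₕ Wₕ²(1 − fₕ)sₕ²/nₕ with Wₕ = Nₕ/N, N = 21314.
Large: Wₕ = 0.76916581; term = 0.76916581²·(1 − 0.22087349)·439000/3621 = 55.883541.
Very large: Wₕ = 0.23083419; term = 0.23083419²·(1 − 0.11443089)·118700/563 = 9.9486709.
Sum = 65.832212.
SE = √(65.832212) = 8.11.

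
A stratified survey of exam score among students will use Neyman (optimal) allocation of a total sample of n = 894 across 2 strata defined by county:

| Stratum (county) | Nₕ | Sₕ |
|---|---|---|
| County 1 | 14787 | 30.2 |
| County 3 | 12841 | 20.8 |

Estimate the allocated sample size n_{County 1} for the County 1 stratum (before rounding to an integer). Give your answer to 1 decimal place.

Neyman allocation: nₕ = n·NₕSₕ / Σⱼ NⱼSⱼ.
Σ NⱼSⱼ = 14787·30.2 + 12841·20.8 = 713660.2.
n_{County 1} = 894·14787·30.2 / 713660.2 = 559.4.

559.4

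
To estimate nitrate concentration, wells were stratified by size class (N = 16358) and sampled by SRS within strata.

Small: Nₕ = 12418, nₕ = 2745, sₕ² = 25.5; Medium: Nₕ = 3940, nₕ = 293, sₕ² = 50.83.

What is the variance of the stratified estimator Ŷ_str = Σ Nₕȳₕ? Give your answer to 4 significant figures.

Var(Ŷ_str) = Σₕ Nₕ²(1 − fₕ)sₕ²/nₕ.
Small: 12418²·(1 − 2745/12418)·25.5/2745 = 1.1158625 × 10^6.
Medium: 3940²·(1 − 293/3940)·50.83/293 = 2.492783 × 10^6.
Sum = 3.6086455 × 10^6.

3.609 × 10^6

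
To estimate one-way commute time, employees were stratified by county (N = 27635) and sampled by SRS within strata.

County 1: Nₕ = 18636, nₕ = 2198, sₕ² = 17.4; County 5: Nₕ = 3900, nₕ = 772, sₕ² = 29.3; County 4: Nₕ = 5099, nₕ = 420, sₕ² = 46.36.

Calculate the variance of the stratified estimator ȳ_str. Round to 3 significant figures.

Var(ȳ_str) = Σₕ Wₕ²(1 − fₕ)sₕ²/nₕ with Wₕ = Nₕ/N, N = 27635.
County 1: Wₕ = 0.67436222; term = 0.67436222²·(1 − 0.11794376)·17.4/2198 = 0.0031754428.
County 5: Wₕ = 0.14112538; term = 0.14112538²·(1 − 0.19794872)·29.3/772 = 6.0626533 × 10^-4.
County 4: Wₕ = 0.18451239; term = 0.18451239²·(1 − 0.08236909)·46.36/420 = 0.0034483652.
Sum = 0.0072300733.

0.00723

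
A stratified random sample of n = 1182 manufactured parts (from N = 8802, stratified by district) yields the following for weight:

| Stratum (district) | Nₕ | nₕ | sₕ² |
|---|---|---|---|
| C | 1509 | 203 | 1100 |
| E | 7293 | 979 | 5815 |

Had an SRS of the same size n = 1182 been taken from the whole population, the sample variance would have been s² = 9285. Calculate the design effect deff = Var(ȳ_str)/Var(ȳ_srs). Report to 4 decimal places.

Var(ȳ_str) = Σ Wₕ²(1−fₕ)sₕ²/nₕ with Wₕ = Nₕ/8802:
  C: (1509/8802)²·(1−203/1509)·1100/203 = 0.13783717
  E: (7293/8802)²·(1−979/7293)·5815/979 = 3.5303283
  → Var(ȳ_str) = 3.6681655.
Var(ȳ_srs) = (1 − 1182/8802)·9285/1182 = 6.8004561.
deff = 3.6681655 / 6.8004561 = 0.5394.

0.5394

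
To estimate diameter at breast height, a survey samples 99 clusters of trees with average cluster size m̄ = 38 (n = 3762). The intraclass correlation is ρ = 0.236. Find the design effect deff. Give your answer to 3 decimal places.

deff = 1 + (38 − 1)·0.236 = 1 + 8.732 = 9.732.

9.732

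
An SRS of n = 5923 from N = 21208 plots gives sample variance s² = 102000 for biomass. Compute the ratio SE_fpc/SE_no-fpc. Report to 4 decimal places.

0.8490

f = n/N = 5923/21208 = 0.27928140.
SE_no-fpc = √(s²/n) = 4.1498196; SE_fpc = √((1−f)s²/n) = 3.5229955.
Ratio = √(1−f) = 0.84895147.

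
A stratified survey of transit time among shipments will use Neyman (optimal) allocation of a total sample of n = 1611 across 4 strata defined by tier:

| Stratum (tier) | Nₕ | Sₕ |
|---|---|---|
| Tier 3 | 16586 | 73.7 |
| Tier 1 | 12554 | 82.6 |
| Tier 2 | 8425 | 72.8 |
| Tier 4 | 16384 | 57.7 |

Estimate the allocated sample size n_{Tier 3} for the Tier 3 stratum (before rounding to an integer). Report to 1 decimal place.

Neyman allocation: nₕ = n·NₕSₕ / Σⱼ NⱼSⱼ.
Σ NⱼSⱼ = 16586·73.7 + 12554·82.6 + 8425·72.8 + 16384·57.7 = 3.8180454 × 10^6.
n_{Tier 3} = 1611·16586·73.7 / (3.8180454 × 10^6) = 515.8.

515.8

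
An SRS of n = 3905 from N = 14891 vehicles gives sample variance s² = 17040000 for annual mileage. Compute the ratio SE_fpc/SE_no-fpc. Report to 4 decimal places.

f = n/N = 3905/14891 = 0.26223894.
SE_no-fpc = √(s²/n) = 66.057826; SE_fpc = √((1−f)s²/n) = 56.739061.
Ratio = √(1−f) = 0.85893019.

0.8589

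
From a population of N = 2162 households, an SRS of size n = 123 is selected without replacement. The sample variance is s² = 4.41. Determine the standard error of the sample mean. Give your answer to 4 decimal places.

0.1839

Under SRS without replacement, Var(ȳ) = (1 − f)·s²/n with f = n/N = 123/2162 = 0.05689177.
Var(ȳ) = (1 − 0.05689177)·4.41/123 = 0.94310823·0.035853659 = 0.033813881.
SE(ȳ) = √(0.033813881) = 0.1839.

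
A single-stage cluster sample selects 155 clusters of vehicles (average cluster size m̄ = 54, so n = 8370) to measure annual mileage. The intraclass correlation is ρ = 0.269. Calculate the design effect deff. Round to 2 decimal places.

15.26

deff = 1 + (54 − 1)·0.269 = 1 + 14.257 = 15.257.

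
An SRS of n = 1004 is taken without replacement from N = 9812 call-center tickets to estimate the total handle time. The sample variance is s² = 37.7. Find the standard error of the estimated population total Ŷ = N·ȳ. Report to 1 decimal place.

Var(Ŷ) = N²·Var(ȳ) = N²·(1 − n/N)·s²/n.
f = 1004/9812 = 0.10232369; Var(ȳ) = 0.89767631·37.7/1004 = 0.033707567.
Var(Ŷ) = 9812² · 0.033707567 = 3.2452076 × 10^6.
SE(Ŷ) = √(3.2452076 × 10^6) = 1801.4.

1801.4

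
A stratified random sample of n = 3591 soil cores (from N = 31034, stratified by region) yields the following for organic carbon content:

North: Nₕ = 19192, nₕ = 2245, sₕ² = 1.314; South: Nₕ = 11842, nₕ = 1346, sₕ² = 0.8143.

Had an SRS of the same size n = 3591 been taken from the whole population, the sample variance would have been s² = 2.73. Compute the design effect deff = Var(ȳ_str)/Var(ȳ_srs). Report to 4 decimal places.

Var(ȳ_str) = Σ Wₕ²(1−fₕ)sₕ²/nₕ with Wₕ = Nₕ/31034:
  North: (19192/31034)²·(1−2245/19192)·1.314/2245 = 1.9765899 × 10^-4
  South: (11842/31034)²·(1−1346/11842)·0.8143/1346 = 7.8075135 × 10^-5
  → Var(ȳ_str) = 2.7573413 × 10^-4.
Var(ȳ_srs) = (1 − 3591/31034)·2.73/3591 = 6.7226588 × 10^-4.
deff = (2.7573413 × 10^-4) / (6.7226588 × 10^-4) = 0.4102.

0.4102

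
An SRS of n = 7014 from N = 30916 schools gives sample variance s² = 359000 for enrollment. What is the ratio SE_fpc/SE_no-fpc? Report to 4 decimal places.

0.8793

f = n/N = 7014/30916 = 0.22687282.
SE_no-fpc = √(s²/n) = 7.1542538; SE_fpc = √((1−f)s²/n) = 6.2905673.
Ratio = √(1−f) = 0.87927651.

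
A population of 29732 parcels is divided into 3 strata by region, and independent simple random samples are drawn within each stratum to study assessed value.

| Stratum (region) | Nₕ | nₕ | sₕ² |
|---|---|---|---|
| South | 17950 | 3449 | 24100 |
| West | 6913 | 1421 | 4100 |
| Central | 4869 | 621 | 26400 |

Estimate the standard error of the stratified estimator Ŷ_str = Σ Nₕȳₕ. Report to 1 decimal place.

Var(Ŷ_str) = Σₕ Nₕ²(1 − fₕ)sₕ²/nₕ.
South: 17950²·(1 − 3449/17950)·24100/3449 = 1.8188055 × 10^9.
West: 6913²·(1 − 1421/6913)·4100/1421 = 1.0954356 × 10^8.
Central: 4869²·(1 − 621/4869)·26400/621 = 8.7929906 × 10^8.
Sum = 2.8076481 × 10^9.
SE = √(2.8076481 × 10^9) = 52987.2.

52987.2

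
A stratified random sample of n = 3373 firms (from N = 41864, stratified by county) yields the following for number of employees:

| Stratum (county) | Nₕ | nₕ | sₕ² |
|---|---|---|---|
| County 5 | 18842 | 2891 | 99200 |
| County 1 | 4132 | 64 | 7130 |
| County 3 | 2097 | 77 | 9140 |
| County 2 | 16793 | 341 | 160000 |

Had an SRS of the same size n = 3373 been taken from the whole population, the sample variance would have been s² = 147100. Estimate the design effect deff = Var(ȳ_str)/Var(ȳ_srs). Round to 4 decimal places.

2.0252

Var(ȳ_str) = Σ Wₕ²(1−fₕ)sₕ²/nₕ with Wₕ = Nₕ/41864:
  County 5: (18842/41864)²·(1−2891/18842)·99200/2891 = 5.8843304
  County 1: (4132/41864)²·(1−64/4132)·7130/64 = 1.0684873
  County 3: (2097/41864)²·(1−77/2097)·9140/77 = 0.28689556
  County 2: (16793/41864)²·(1−341/16793)·160000/341 = 73.965832
  → Var(ȳ_str) = 81.205545.
Var(ȳ_srs) = (1 − 3373/41864)·147100/3373 = 40.09727.
deff = 81.205545 / 40.09727 = 2.0252.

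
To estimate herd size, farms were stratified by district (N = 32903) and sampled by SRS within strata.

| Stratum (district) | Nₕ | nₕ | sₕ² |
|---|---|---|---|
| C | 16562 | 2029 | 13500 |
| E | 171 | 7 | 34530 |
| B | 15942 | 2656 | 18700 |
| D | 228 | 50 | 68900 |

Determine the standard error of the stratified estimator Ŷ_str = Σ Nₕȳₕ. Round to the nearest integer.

57332

Var(Ŷ_str) = Σₕ Nₕ²(1 − fₕ)sₕ²/nₕ.
C: 16562²·(1 − 2029/16562)·13500/2029 = 1.6014736 × 10^9.
E: 171²·(1 − 7/171)·34530/7 = 1.3833705 × 10^8.
B: 15942²·(1 − 2656/15942)·18700/2656 = 1.4912505 × 10^9.
D: 228²·(1 − 50/228)·68900/50 = 5.5924752 × 10^7.
Sum = 3.2869859 × 10^9.
SE = √(3.2869859 × 10^9) = 57332.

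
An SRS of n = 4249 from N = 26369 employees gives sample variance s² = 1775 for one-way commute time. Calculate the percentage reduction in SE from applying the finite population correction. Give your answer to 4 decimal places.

8.4105

f = n/N = 4249/26369 = 0.16113618.
SE_no-fpc = √(s²/n) = 0.64633223; SE_fpc = √((1−f)s²/n) = 0.59197252.
Ratio = √(1−f) = 0.91589509. Reduction = 100·(1 − 0.91589509) = 8.4105%.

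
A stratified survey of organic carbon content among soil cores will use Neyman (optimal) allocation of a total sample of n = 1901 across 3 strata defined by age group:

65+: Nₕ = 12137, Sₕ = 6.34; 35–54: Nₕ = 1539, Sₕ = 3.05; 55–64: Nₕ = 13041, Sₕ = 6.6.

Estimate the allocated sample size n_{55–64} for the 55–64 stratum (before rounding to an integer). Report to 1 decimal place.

Neyman allocation: nₕ = n·NₕSₕ / Σⱼ NⱼSⱼ.
Σ NⱼSⱼ = 12137·6.34 + 1539·3.05 + 13041·6.6 = 167713.13.
n_{55–64} = 1901·13041·6.6 / 167713.13 = 975.6.

975.6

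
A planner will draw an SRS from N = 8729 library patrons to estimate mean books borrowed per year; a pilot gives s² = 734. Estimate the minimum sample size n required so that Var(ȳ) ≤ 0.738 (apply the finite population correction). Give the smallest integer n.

893

Without fpc, n₀ = s²/D = 734/0.738 = 994.5799.
With fpc, (1 − n/N)·s²/n ≤ D requires n ≥ n₀/(1 + n₀/N) = 994.5799/(1 + 994.5799/8729) = 892.8489.
Rounding up, n = 893.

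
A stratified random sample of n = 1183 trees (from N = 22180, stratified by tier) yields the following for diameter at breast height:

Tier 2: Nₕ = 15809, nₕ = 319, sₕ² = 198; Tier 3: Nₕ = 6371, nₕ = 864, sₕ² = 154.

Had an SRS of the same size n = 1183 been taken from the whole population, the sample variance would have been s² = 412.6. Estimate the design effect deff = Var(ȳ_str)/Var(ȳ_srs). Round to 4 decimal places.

0.9743

Var(ȳ_str) = Σ Wₕ²(1−fₕ)sₕ²/nₕ with Wₕ = Nₕ/22180:
  Tier 2: (15809/22180)²·(1−319/15809)·198/319 = 0.30896355
  Tier 3: (6371/22180)²·(1−864/6371)·154/864 = 0.012711786
  → Var(ȳ_str) = 0.32167534.
Var(ȳ_srs) = (1 − 1183/22180)·412.6/1183 = 0.33017196.
deff = 0.32167534 / 0.33017196 = 0.9743.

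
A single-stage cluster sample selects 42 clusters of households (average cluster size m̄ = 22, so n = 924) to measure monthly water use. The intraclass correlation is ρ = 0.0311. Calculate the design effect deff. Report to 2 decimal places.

deff = 1 + (22 − 1)·0.0311 = 1 + 0.6531 = 1.6531.

1.65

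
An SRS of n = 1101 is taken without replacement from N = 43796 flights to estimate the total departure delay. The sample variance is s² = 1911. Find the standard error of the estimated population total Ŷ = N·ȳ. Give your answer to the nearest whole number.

Var(Ŷ) = N²·Var(ȳ) = N²·(1 − n/N)·s²/n.
f = 1101/43796 = 0.02513928; Var(ȳ) = 0.97486072·1911/1101 = 1.6920607.
Var(Ŷ) = 43796² · 1.6920607 = 3.2455241 × 10^9.
SE(Ŷ) = √(3.2455241 × 10^9) = 56970.

56970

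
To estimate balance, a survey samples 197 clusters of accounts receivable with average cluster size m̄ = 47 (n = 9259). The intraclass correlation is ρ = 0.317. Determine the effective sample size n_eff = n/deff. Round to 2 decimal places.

594.21

deff = 1 + (47 − 1)·0.317 = 1 + 14.582 = 15.582.
n_eff = 9259 / 15.582 = 594.21.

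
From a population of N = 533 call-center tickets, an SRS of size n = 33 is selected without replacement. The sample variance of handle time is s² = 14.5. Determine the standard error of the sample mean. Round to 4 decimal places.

0.6420

Under SRS without replacement, Var(ȳ) = (1 − f)·s²/n with f = n/N = 33/533 = 0.06191370.
Var(ȳ) = (1 − 0.06191370)·14.5/33 = 0.93808630·0.43939394 = 0.41218944.
SE(ȳ) = √(0.41218944) = 0.6420.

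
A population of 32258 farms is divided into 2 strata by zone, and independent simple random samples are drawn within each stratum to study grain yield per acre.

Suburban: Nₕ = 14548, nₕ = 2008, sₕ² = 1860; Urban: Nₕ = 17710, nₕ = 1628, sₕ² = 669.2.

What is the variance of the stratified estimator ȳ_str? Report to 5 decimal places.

Var(ȳ_str) = Σₕ Wₕ²(1 − fₕ)sₕ²/nₕ with Wₕ = Nₕ/N, N = 32258.
Suburban: Wₕ = 0.45098890; term = 0.45098890²·(1 − 0.13802585)·1860/2008 = 0.16239595.
Urban: Wₕ = 0.54901110; term = 0.54901110²·(1 − 0.09192547)·669.2/1628 = 0.11250848.
Sum = 0.27490443.

0.27490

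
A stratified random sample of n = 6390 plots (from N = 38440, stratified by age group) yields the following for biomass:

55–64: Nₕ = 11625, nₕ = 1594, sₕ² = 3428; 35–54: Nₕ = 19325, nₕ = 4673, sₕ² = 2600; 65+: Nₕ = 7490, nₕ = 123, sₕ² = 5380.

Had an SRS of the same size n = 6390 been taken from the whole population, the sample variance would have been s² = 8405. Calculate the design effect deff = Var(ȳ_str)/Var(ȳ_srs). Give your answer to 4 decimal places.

Var(ȳ_str) = Σ Wₕ²(1−fₕ)sₕ²/nₕ with Wₕ = Nₕ/38440:
  55–64: (11625/38440)²·(1−1594/11625)·3428/1594 = 0.16971606
  35–54: (19325/38440)²·(1−4673/19325)·2600/4673 = 0.10661719
  65+: (7490/38440)²·(1−123/7490)·5380/123 = 1.6333637
  → Var(ȳ_str) = 1.909697.
Var(ȳ_srs) = (1 − 6390/38440)·8405/6390 = 1.096684.
deff = 1.909697 / 1.096684 = 1.7413.

1.7413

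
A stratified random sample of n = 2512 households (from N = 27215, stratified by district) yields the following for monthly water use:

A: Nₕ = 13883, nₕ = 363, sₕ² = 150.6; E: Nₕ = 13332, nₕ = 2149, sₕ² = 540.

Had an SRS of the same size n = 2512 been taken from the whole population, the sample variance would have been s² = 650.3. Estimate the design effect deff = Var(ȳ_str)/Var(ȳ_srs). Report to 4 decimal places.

0.6627

Var(ȳ_str) = Σ Wₕ²(1−fₕ)sₕ²/nₕ with Wₕ = Nₕ/27215:
  A: (13883/27215)²·(1−363/13883)·150.6/363 = 0.10513848
  E: (13332/27215)²·(1−2149/13332)·540/2149 = 0.050581802
  → Var(ȳ_str) = 0.15572028.
Var(ȳ_srs) = (1 − 2512/27215)·650.3/2512 = 0.23498248.
deff = 0.15572028 / 0.23498248 = 0.6627.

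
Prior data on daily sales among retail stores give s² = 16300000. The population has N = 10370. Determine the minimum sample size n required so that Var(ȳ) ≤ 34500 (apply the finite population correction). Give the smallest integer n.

452

Without fpc, n₀ = s²/D = 16300000/34500 = 472.4638.
With fpc, (1 − n/N)·s²/n ≤ D requires n ≥ n₀/(1 + n₀/N) = 472.4638/(1 + 472.4638/10370) = 451.8760.
Rounding up, n = 452.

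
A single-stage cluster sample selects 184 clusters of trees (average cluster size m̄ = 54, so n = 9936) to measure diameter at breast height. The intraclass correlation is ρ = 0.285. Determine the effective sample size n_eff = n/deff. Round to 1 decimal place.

deff = 1 + (54 − 1)·0.285 = 1 + 15.105 = 16.105.
n_eff = 9936 / 16.105 = 617.0.

617.0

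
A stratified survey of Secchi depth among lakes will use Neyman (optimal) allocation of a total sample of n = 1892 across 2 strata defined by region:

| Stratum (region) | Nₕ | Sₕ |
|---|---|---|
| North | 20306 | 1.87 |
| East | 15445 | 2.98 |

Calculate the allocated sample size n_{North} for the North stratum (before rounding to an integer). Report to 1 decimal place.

855.3

Neyman allocation: nₕ = n·NₕSₕ / Σⱼ NⱼSⱼ.
Σ NⱼSⱼ = 20306·1.87 + 15445·2.98 = 83998.32.
n_{North} = 1892·20306·1.87 / 83998.32 = 855.3.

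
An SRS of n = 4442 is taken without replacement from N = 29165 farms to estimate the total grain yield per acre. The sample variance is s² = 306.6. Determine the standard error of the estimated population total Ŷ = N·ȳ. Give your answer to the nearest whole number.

Var(Ŷ) = N²·Var(ȳ) = N²·(1 − n/N)·s²/n.
f = 4442/29165 = 0.15230585; Var(ȳ) = 0.84769415·306.6/4442 = 0.058510362.
Var(Ŷ) = 29165² · 0.058510362 = 4.9768752 × 10^7.
SE(Ŷ) = √(4.9768752 × 10^7) = 7055.

7055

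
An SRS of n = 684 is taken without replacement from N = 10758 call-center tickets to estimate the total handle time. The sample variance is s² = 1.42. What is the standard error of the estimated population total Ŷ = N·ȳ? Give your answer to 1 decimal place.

474.3

Var(Ŷ) = N²·Var(ȳ) = N²·(1 − n/N)·s²/n.
f = 684/10758 = 0.06358059; Var(ȳ) = 0.93641941·1.42/684 = 0.0019440286.
Var(Ŷ) = 10758² · 0.0019440286 = 224991.3.
SE(Ŷ) = √(224991.3) = 474.3.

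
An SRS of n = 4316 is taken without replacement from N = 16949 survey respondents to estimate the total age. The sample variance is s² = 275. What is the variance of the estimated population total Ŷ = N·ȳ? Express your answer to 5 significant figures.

Var(Ŷ) = N²·Var(ȳ) = N²·(1 − n/N)·s²/n.
f = 4316/16949 = 0.25464629; Var(ȳ) = 0.74535371·275/4316 = 0.047491258.
Var(Ŷ) = 16949² · 0.047491258 = 1.3642747 × 10^7.

1.3643 × 10^7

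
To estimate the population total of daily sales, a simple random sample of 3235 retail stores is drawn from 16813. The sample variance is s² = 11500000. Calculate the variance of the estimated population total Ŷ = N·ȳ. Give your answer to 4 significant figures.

8.115 × 10^11

Var(Ŷ) = N²·Var(ȳ) = N²·(1 − n/N)·s²/n.
f = 3235/16813 = 0.19241063; Var(ȳ) = 0.80758937·11500000/3235 = 2870.8741.
Var(Ŷ) = 16813² · 2870.8741 = 8.1152999 × 10^11.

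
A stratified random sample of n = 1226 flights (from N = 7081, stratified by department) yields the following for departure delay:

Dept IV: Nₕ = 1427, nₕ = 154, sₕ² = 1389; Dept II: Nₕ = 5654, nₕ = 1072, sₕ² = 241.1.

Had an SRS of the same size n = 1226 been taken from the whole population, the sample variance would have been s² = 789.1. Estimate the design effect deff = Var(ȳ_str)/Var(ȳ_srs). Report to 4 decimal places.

Var(ȳ_str) = Σ Wₕ²(1−fₕ)sₕ²/nₕ with Wₕ = Nₕ/7081:
  Dept IV: (1427/7081)²·(1−154/1427)·1389/154 = 0.32677191
  Dept II: (5654/7081)²·(1−1072/5654)·241.1/1072 = 0.11620482
  → Var(ȳ_str) = 0.44297673.
Var(ȳ_srs) = (1 − 1226/7081)·789.1/1226 = 0.53219878.
deff = 0.44297673 / 0.53219878 = 0.8324.

0.8324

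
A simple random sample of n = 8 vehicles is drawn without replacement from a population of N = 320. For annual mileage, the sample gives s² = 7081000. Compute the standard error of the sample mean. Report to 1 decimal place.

Under SRS without replacement, Var(ȳ) = (1 − f)·s²/n with f = n/N = 8/320 = 0.02500000.
Var(ȳ) = (1 − 0.02500000)·7081000/8 = 0.97500000·885125 = 862996.88.
SE(ȳ) = √(862996.88) = 929.0.

929.0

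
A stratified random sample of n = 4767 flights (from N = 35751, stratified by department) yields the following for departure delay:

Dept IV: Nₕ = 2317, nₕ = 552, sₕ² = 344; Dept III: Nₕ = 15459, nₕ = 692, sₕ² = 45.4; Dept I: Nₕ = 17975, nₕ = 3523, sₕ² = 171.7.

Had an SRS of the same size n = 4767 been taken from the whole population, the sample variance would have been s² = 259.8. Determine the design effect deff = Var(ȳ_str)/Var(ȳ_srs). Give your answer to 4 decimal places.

0.5000

Var(ȳ_str) = Σ Wₕ²(1−fₕ)sₕ²/nₕ with Wₕ = Nₕ/35751:
  Dept IV: (2317/35751)²·(1−552/2317)·344/552 = 0.0019939475
  Dept III: (15459/35751)²·(1−692/15459)·45.4/692 = 0.011717826
  Dept I: (17975/35751)²·(1−3523/17975)·171.7/3523 = 0.0099055391
  → Var(ȳ_str) = 0.023617313.
Var(ȳ_srs) = (1 − 4767/35751)·259.8/4767 = 0.047232756.
deff = 0.023617313 / 0.047232756 = 0.5000.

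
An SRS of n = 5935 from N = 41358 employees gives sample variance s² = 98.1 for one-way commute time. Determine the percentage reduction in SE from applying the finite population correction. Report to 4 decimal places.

7.4529

f = n/N = 5935/41358 = 0.14350307.
SE_no-fpc = √(s²/n) = 0.12856541; SE_fpc = √((1−f)s²/n) = 0.11898358.
Ratio = √(1−f) = 0.92547119. Reduction = 100·(1 − 0.92547119) = 7.4529%.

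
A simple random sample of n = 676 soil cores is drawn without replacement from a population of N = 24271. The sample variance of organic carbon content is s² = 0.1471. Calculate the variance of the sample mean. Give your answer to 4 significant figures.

Under SRS without replacement, Var(ȳ) = (1 − f)·s²/n with f = n/N = 676/24271 = 0.02785217.
Var(ȳ) = (1 − 0.02785217)·0.1471/676 = 0.97214783·2.1760355 × 10^-4 = 2.1154282 × 10^-4.

2.115 × 10^-4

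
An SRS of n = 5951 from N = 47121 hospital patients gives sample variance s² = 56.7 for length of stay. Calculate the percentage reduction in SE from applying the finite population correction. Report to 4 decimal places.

6.5276

f = n/N = 5951/47121 = 0.12629189.
SE_no-fpc = √(s²/n) = 0.097610504; SE_fpc = √((1−f)s²/n) = 0.091238837.
Ratio = √(1−f) = 0.93472355. Reduction = 100·(1 − 0.93472355) = 6.5276%.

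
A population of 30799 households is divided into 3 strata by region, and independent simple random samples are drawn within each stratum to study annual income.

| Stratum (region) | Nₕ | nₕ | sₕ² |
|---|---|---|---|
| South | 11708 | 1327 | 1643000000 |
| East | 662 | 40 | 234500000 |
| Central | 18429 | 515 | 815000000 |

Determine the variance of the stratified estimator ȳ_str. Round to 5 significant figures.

Var(ȳ_str) = Σₕ Wₕ²(1 − fₕ)sₕ²/nₕ with Wₕ = Nₕ/N, N = 30799.
South: Wₕ = 0.38014221; term = 0.38014221²·(1 − 0.11334131)·1643000000/1327 = 158640.95.
East: Wₕ = 0.02149420; term = 0.02149420²·(1 − 0.06042296)·234500000/40 = 2544.8254.
Central: Wₕ = 0.59836358; term = 0.59836358²·(1 − 0.02794509)·815000000/515 = 550771.54.
Sum = 711957.32.

711960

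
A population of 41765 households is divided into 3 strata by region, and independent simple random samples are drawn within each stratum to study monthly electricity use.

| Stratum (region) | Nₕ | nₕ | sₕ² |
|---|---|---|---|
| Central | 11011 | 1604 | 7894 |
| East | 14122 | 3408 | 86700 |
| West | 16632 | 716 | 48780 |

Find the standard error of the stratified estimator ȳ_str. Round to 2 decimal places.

3.58

Var(ȳ_str) = Σₕ Wₕ²(1 − fₕ)sₕ²/nₕ with Wₕ = Nₕ/N, N = 41765.
Central: Wₕ = 0.26364181; term = 0.26364181²·(1 − 0.14567251)·7894/1604 = 0.29224406.
East: Wₕ = 0.33813001; term = 0.33813001²·(1 − 0.24132559)·86700/3408 = 2.2066954.
West: Wₕ = 0.39822818; term = 0.39822818²·(1 − 0.04304954)·48780/716 = 10.339087.
Sum = 12.838026.
SE = √(12.838026) = 3.58.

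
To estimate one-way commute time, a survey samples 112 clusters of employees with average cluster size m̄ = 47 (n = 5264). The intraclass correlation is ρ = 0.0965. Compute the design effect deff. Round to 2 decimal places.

5.44

deff = 1 + (47 − 1)·0.0965 = 1 + 4.439 = 5.439.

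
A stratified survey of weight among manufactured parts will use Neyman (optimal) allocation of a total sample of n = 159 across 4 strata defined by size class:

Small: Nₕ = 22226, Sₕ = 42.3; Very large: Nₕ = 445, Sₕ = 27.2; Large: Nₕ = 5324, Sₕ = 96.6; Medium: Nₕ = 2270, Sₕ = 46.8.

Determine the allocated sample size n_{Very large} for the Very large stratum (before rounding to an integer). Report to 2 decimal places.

Neyman allocation: nₕ = n·NₕSₕ / Σⱼ NⱼSⱼ.
Σ NⱼSⱼ = 22226·42.3 + 445·27.2 + 5324·96.6 + 2270·46.8 = 1.5727982 × 10^6.
n_{Very large} = 159·445·27.2 / (1.5727982 × 10^6) = 1.22.

1.22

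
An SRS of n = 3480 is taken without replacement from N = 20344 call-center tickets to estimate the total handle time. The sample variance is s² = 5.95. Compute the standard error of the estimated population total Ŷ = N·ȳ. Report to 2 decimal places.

Var(Ŷ) = N²·Var(ȳ) = N²·(1 − n/N)·s²/n.
f = 3480/20344 = 0.17105781; Var(ȳ) = 0.82894219·5.95/3480 = 0.0014173006.
Var(Ŷ) = 20344² · 0.0014173006 = 586590.01.
SE(Ŷ) = √(586590.01) = 765.89.

765.89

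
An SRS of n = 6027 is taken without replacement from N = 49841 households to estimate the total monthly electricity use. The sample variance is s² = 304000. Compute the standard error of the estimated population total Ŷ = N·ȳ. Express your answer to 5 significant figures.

Var(Ŷ) = N²·Var(ȳ) = N²·(1 − n/N)·s²/n.
f = 6027/49841 = 0.12092454; Var(ȳ) = 0.87907546·304000/6027 = 44.340292.
Var(Ŷ) = 49841² · 44.340292 = 1.1014684 × 10^11.
SE(Ŷ) = √(1.1014684 × 10^11) = 331880.

331880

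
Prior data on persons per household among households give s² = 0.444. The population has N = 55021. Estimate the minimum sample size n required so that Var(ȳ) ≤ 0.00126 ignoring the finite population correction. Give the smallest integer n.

353

Without fpc, n₀ = s²/D = 0.444/0.00126 = 352.3810.
Rounding up, n = 353.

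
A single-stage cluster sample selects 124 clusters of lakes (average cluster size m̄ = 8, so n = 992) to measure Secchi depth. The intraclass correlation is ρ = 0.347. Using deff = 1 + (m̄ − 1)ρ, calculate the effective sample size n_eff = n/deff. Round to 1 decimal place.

deff = 1 + (8 − 1)·0.347 = 1 + 2.429 = 3.429.
n_eff = 992 / 3.429 = 289.3.

289.3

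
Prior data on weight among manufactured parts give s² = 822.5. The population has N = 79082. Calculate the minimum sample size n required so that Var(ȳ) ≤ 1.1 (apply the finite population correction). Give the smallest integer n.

741

Without fpc, n₀ = s²/D = 822.5/1.1 = 747.7273.
With fpc, (1 − n/N)·s²/n ≤ D requires n ≥ n₀/(1 + n₀/N) = 747.7273/(1 + 747.7273/79082) = 740.7237.
Rounding up, n = 741.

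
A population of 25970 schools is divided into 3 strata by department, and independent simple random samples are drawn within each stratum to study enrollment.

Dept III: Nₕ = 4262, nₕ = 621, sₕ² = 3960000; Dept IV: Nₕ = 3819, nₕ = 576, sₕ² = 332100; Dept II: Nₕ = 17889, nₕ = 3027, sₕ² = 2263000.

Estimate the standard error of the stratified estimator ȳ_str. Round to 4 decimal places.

21.2607

Var(ȳ_str) = Σₕ Wₕ²(1 − fₕ)sₕ²/nₕ with Wₕ = Nₕ/N, N = 25970.
Dept III: Wₕ = 0.16411244; term = 0.16411244²·(1 − 0.14570624)·3960000/621 = 146.72152.
Dept IV: Wₕ = 0.14705429; term = 0.14705429²·(1 − 0.15082482)·332100/576 = 10.587638.
Dept II: Wₕ = 0.68883327; term = 0.68883327²·(1 − 0.16921013)·2263000/3027 = 294.70775.
Sum = 452.01691.
SE = √(452.01691) = 21.2607.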